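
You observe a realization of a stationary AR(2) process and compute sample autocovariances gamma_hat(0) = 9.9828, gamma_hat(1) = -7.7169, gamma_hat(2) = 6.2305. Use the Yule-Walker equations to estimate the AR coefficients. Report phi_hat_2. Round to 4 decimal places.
\hat\phi_{2} = 0.0660

The Yule-Walker equations for an AR(p) process read, in matrix form,
  Gamma_p phi = r_p,   with   (Gamma_p)_{ij} = gamma(|i - j|),
                       (r_p)_i = gamma(i),   i,j = 1..p.
Substitute the sample gammas (Toeplitz matrix and right-hand side of size 2):
  Gamma_p = [[9.9828, -7.7169], [-7.7169, 9.9828]]
  r_p     = [-7.7169, 6.2305]
Written out:
  9.9828 phi_1 - 7.7169 phi_2 = -7.7169
  -7.7169 phi_1 + 9.9828 phi_2 = 6.2305
Solve by Cramer's rule:
  det = gamma(0)^2 - gamma(1)^2 = (9.9828)^2 - (-7.7169)^2 = 99.65629584 - 59.55054561 = 40.10575023
  phi_hat_1 = [gamma(1) gamma(0) - gamma(1) gamma(2)] / det = [(-7.7169)(9.9828) - (-7.7169)(6.2305)] / 40.10575023 = -28.95612387 / 40.10575023 = -0.722
  phi_hat_2 = [gamma(0) gamma(2) - gamma(1)^2] / det = [(9.9828)(6.2305) - (-7.7169)^2] / 40.10575023 = 2.64728979 / 40.10575023 = 0.066
So phi_hat = [-0.7220, 0.0660].
Therefore phi_hat_2 = 0.0660.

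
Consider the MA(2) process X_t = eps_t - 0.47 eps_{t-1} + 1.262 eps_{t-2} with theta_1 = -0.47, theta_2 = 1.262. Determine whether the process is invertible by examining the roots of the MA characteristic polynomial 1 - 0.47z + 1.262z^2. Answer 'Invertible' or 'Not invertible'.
\text{Not invertible}

The MA(q) characteristic polynomial is P(z) = 1 - 0.47z + 1.262z^2.
Invertibility requires all roots to lie outside the unit circle, i.e. |z| > 1 for every root.
Set 1 + (-0.47) z + (1.262) z^2 = 0, i.e. a z^2 + b z + c = 0 with a = 1.262, b = -0.47, c = 1.
Discriminant D = b^2 - 4ac = (-0.47)^2 - 4*(1.262)*1 = 0.2209 - (5.048) = -4.8271.
D < 0, so the roots are the complex-conjugate pair z = (-b +/- i sqrt(-D)) / (2a) = 0.1862 +/- 0.8705i.
For a conjugate pair |z|^2 = z * conj(z) = (product of roots) = c/a = 1/(1.262) = 0.792393, so |z| = sqrt(0.792393) = 0.8902 for both roots.
Moduli of all roots: 0.8902, 0.8902.
All moduli strictly greater than 1? No.
Verdict: Not invertible.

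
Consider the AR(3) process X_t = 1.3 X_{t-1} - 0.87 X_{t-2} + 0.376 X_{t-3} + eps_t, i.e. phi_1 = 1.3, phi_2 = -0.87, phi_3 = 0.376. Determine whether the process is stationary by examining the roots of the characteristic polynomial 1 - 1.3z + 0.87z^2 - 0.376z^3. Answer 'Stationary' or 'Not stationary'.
\text{Stationary}

The AR(p) characteristic polynomial is P(z) = 1 - 1.3z + 0.87z^2 - 0.376z^3.
Stationarity requires all roots to lie outside the unit circle, i.e. |z| > 1 for every root.
Degree 3: look for a simple real root z0 first, then factor out (1 - z/z0) and solve the remaining quadratic.
Testing z0 = 1.25: P(1.25) = 1 + (-1.3)(1.25) + (0.87)(1.25)^2 + (-0.376)(1.25)^3
  = 1 + (-1.625) + (1.359375) + (-0.734375) = 0.  So z_0 = 1.25 is a root, |z_0| = 1.25.
Divide out the factor (1 - 0.8 z) = (1 - z/z0) (since 1/z0 = 0.8):
  P(z) = (1 - 0.8 z)(1 + (-0.5) z + (0.47) z^2)
  [check: z-coef -0.5 - (0.8) = -1.3; z^2-coef 0.47 - (0.8)(-0.5) = 0.87; z^3-coef -(0.8)(0.47) = -0.376.]
Remaining roots from the quadratic factor 1 + (-0.5) z + (0.47) z^2:
  Set 1 + (-0.5) z + (0.47) z^2 = 0, i.e. a z^2 + b z + c = 0 with a = 0.47, b = -0.5, c = 1.
  Discriminant D = b^2 - 4ac = (-0.5)^2 - 4*(0.47)*1 = 0.25 - (1.88) = -1.63.
  D < 0, so the roots are the complex-conjugate pair z = (-b +/- i sqrt(-D)) / (2a) = 0.5319 +/- 1.3582i.
  For a conjugate pair |z|^2 = z * conj(z) = (product of roots) = c/a = 1/(0.47) = 2.12766, so |z| = sqrt(2.12766) = 1.4586 for both roots.
Moduli of all roots: 1.2500, 1.4586, 1.4586.
All moduli strictly greater than 1? Yes.
Verdict: Stationary.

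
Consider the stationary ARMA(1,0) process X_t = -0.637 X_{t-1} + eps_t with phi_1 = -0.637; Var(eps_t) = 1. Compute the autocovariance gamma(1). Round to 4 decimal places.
\gamma(1) = -1.0720

Multiply the model equation by X_{t-k} and take expectations. With theta_0 = psi_0 = 1 and psi_j the MA(infinity) weights, this gives
  gamma(k) - sum_i phi_i gamma(k-i) = c_k,
  c_k = sigma^2 * sum_{j=k..q} theta_j psi_{j-k}   (c_k = 0 for k > q),
using gamma(-m) = gamma(m).
Pure AR (q = 0): c_0 = sigma^2 = 1, c_k = 0 for k >= 1.
Equations for k = 0 and k = 1 (AR order 1):
  gamma(0) = phi_1 gamma(1) + c_0
  gamma(1) = phi_1 gamma(0) + c_1
Substituting the second into the first: gamma(0) (1 - phi_1^2) = c_0 + phi_1 c_1, so
  gamma(0) = c_0 / (1 - phi_1^2) = 1 / (1 - (-0.637)^2) = 1 / 0.594231 = 1.682847.
  gamma(1) = phi_1 gamma(0) = (-0.637)(1.682847) = -1.071974.
Therefore gamma(1) = -1.0720 (to 4 decimal places).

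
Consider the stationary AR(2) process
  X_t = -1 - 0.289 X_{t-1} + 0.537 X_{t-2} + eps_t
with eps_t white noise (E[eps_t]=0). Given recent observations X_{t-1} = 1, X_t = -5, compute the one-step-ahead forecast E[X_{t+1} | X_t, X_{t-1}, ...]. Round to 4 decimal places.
E[X_{t+1} \mid \mathcal F_t] = 0.9820

For an AR(p) model X_t = c + sum_i phi_i X_{t-i} + eps_t, the
one-step-ahead conditional mean is
  E[X_{t+1} | X_t, ...] = c + sum_i phi_i X_{t+1-i}.
Substitute known values:
  E[X_{t+1} | ...] = -1 + (-0.289) * (-5) + (0.537) * (1)
                   = 0.9820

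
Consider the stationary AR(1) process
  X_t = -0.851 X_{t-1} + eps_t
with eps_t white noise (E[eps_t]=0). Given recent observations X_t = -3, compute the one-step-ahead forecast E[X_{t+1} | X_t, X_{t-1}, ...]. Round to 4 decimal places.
E[X_{t+1} \mid \mathcal F_t] = 2.5530

For an AR(p) model X_t = c + sum_i phi_i X_{t-i} + eps_t, the
one-step-ahead conditional mean is
  E[X_{t+1} | X_t, ...] = c + sum_i phi_i X_{t+1-i}.
Substitute known values:
  E[X_{t+1} | ...] = (-0.851) * (-3)
                   = 2.5530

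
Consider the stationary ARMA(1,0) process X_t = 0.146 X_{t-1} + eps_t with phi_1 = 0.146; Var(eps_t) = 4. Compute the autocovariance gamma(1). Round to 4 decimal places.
\gamma(1) = 0.5967

Multiply the model equation by X_{t-k} and take expectations. With theta_0 = psi_0 = 1 and psi_j the MA(infinity) weights, this gives
  gamma(k) - sum_i phi_i gamma(k-i) = c_k,
  c_k = sigma^2 * sum_{j=k..q} theta_j psi_{j-k}   (c_k = 0 for k > q),
using gamma(-m) = gamma(m).
Pure AR (q = 0): c_0 = sigma^2 = 4, c_k = 0 for k >= 1.
Equations for k = 0 and k = 1 (AR order 1):
  gamma(0) = phi_1 gamma(1) + c_0
  gamma(1) = phi_1 gamma(0) + c_1
Substituting the second into the first: gamma(0) (1 - phi_1^2) = c_0 + phi_1 c_1, so
  gamma(0) = c_0 / (1 - phi_1^2) = 4 / (1 - (0.146)^2) = 4 / 0.978684 = 4.087121.
  gamma(1) = phi_1 gamma(0) = (0.146)(4.087121) = 0.59672.
Therefore gamma(1) = 0.5967 (to 4 decimal places).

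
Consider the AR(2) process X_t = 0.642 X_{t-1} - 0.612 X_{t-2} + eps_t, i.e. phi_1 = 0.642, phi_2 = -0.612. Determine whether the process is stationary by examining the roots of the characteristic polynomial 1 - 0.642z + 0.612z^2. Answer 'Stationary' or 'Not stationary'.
\text{Stationary}

The AR(p) characteristic polynomial is P(z) = 1 - 0.642z + 0.612z^2.
Stationarity requires all roots to lie outside the unit circle, i.e. |z| > 1 for every root.
Set 1 + (-0.642) z + (0.612) z^2 = 0, i.e. a z^2 + b z + c = 0 with a = 0.612, b = -0.642, c = 1.
Discriminant D = b^2 - 4ac = (-0.642)^2 - 4*(0.612)*1 = 0.412164 - (2.448) = -2.035836.
D < 0, so the roots are the complex-conjugate pair z = (-b +/- i sqrt(-D)) / (2a) = 0.5245 +/- 1.1657i.
For a conjugate pair |z|^2 = z * conj(z) = (product of roots) = c/a = 1/(0.612) = 1.633987, so |z| = sqrt(1.633987) = 1.2783 for both roots.
Moduli of all roots: 1.2783, 1.2783.
All moduli strictly greater than 1? Yes.
Verdict: Stationary.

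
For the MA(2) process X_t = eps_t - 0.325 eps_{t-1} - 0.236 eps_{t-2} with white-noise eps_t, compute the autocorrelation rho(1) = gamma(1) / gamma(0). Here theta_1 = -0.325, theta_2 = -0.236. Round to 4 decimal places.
\rho(1) = -0.2138

For an MA(q) process with theta_0 = 1, the autocovariance is
  gamma(k) = sigma^2 * sum_{i=0..q-k} theta_i * theta_{i+k},
and rho(k) = gamma(k) / gamma(0). Sigma^2 cancels.
  numerator   = (1)*(-0.325) + (-0.325)*(-0.236) = -0.2483.
  denominator = (1)^2 + (-0.325)^2 + (-0.236)^2 = 1.161321.
  rho(1) = -0.2483 / 1.161321 = -0.2138.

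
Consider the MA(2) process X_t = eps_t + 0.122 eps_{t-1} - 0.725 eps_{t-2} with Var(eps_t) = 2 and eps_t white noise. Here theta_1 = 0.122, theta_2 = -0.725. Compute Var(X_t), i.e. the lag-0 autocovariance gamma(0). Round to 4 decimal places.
\gamma(0) = 3.0810

For an MA(q) process X_t = eps_t + sum_i theta_i eps_{t-i} with
Var(eps_t) = sigma^2, the variance is
  gamma(0) = sigma^2 * (1 + sum_i theta_i^2).
  sum_i theta_i^2 = (0.122)^2 + (-0.725)^2 = 0.014884 + 0.525625 = 0.540509.
  gamma(0) = 2 * (1 + 0.540509) = 2 * 1.540509 = 3.081018, which rounds to 3.0810.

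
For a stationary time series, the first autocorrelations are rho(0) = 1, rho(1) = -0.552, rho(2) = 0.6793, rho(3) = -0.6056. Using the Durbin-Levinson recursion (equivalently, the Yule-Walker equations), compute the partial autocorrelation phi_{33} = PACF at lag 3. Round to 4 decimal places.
\phi_{33} = -0.2741

The PACF at lag k is phi_{kk}, the last component of the solution
to the Yule-Walker system G_k phi = r_k where
  (G_k)_{ij} = rho(|i - j|), (r_k)_i = rho(i), i,j = 1..k.
Equivalently, Durbin-Levinson gives phi_{kk} iteratively:
  phi_{11} = rho(1)
  phi_{kk} = [rho(k) - sum_{j=1..k-1} phi_{k-1,j} rho(k-j)]
            / [1 - sum_{j=1..k-1} phi_{k-1,j} rho(j)],
  phi_{k,j} = phi_{k-1,j} - phi_{kk} phi_{k-1,k-j},  j = 1..k-1.
Step k = 1:
  phi_11 = rho(1) = -0.552.
Step k = 2:
  phi_22 = [rho(2) - phi_11 rho(1)] / [1 - phi_11 rho(1)] = [0.6793 - (-0.552)(-0.552)] / [1 - (-0.552)(-0.552)]
         = 0.374596 / 0.695296 = 0.538758.
  Update: phi_21 = phi_11 - phi_22 phi_11 = -0.552 - (0.538758)(-0.552) = -0.254606.
Step k = 3:
  phi_33 = [rho(3) - phi_21 rho(2) - phi_22 rho(1)] / [1 - phi_21 rho(1) - phi_22 rho(2)]
    numerator   = -0.6056 - (-0.254606)(0.6793) - (0.538758)(-0.552) = -0.13525208
    denominator = 1 - (-0.254606)(-0.552) - (0.538758)(0.6793) = 0.49347956
  phi_33 = -0.13525208 / 0.49347956 = -0.2741.
Therefore phi_{33} = -0.2741.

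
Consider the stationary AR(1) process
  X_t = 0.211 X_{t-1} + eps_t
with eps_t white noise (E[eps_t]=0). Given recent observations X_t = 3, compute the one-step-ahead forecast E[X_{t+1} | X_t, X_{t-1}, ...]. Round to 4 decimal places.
E[X_{t+1} \mid \mathcal F_t] = 0.6330

For an AR(p) model X_t = c + sum_i phi_i X_{t-i} + eps_t, the
one-step-ahead conditional mean is
  E[X_{t+1} | X_t, ...] = c + sum_i phi_i X_{t+1-i}.
Substitute known values:
  E[X_{t+1} | ...] = (0.211) * (3)
                   = 0.6330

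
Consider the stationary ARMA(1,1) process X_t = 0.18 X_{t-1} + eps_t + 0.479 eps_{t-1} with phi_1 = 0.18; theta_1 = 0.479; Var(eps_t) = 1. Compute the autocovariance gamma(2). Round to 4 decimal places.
\gamma(2) = 0.1332

Multiply the model equation by X_{t-k} and take expectations. With theta_0 = psi_0 = 1 and psi_j the MA(infinity) weights, this gives
  gamma(k) - sum_i phi_i gamma(k-i) = c_k,
  c_k = sigma^2 * sum_{j=k..q} theta_j psi_{j-k}   (c_k = 0 for k > q),
using gamma(-m) = gamma(m).
psi-weights needed (psi_j = theta_j + sum_i phi_i psi_{j-i}):
  psi_1 = theta_1 + phi_1 = 0.479 + (0.18) = 0.659
Right-hand sides:
  c_0 = sigma^2 (1 + theta_1 psi_1) = 1 * (1 + (0.479)(0.659)) = 1 * 1.315661 = 1.315661
  c_1 = sigma^2 theta_1 = 1 * (0.479) = 0.479
  c_2 = 0
Equations for k = 0 and k = 1 (AR order 1):
  gamma(0) = phi_1 gamma(1) + c_0
  gamma(1) = phi_1 gamma(0) + c_1
Substituting the second into the first: gamma(0) (1 - phi_1^2) = c_0 + phi_1 c_1, so
  gamma(0) = (c_0 + phi_1 c_1) / (1 - phi_1^2) = (1.315661 + (0.18)(0.479)) / (1 - (0.18)^2) = 1.401881 / 0.9676 = 1.448823.
  gamma(1) = phi_1 gamma(0) + c_1 = (0.18)(1.448823) + (0.479) = 0.739788.
For k = 2 (> q): gamma(2) = phi_1 gamma(1) = (0.18)(0.739788) = 0.133162.
Therefore gamma(2) = 0.1332 (to 4 decimal places).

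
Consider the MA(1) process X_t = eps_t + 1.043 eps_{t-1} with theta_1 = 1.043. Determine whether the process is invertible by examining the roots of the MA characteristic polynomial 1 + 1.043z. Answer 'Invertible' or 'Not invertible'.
\text{Not invertible}

The MA(q) characteristic polynomial is P(z) = 1 + 1.043z.
Invertibility requires all roots to lie outside the unit circle, i.e. |z| > 1 for every root.
This is linear in z: 1 + (1.043) z = 0  =>  z = -1/(1.043) = -0.958773,  |z| = 0.958773.
Moduli of all roots: 0.9588.
All moduli strictly greater than 1? No.
Verdict: Not invertible.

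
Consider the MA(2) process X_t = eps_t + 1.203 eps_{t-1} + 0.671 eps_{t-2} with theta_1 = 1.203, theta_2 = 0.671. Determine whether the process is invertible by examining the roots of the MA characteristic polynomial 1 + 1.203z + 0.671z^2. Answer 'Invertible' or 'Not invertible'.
\text{Invertible}

The MA(q) characteristic polynomial is P(z) = 1 + 1.203z + 0.671z^2.
Invertibility requires all roots to lie outside the unit circle, i.e. |z| > 1 for every root.
Set 1 + (1.203) z + (0.671) z^2 = 0, i.e. a z^2 + b z + c = 0 with a = 0.671, b = 1.203, c = 1.
Discriminant D = b^2 - 4ac = (1.203)^2 - 4*(0.671)*1 = 1.447209 - (2.684) = -1.236791.
D < 0, so the roots are the complex-conjugate pair z = (-b +/- i sqrt(-D)) / (2a) = -0.8964 +/- 0.8287i.
For a conjugate pair |z|^2 = z * conj(z) = (product of roots) = c/a = 1/(0.671) = 1.490313, so |z| = sqrt(1.490313) = 1.2208 for both roots.
Moduli of all roots: 1.2208, 1.2208.
All moduli strictly greater than 1? Yes.
Verdict: Invertible.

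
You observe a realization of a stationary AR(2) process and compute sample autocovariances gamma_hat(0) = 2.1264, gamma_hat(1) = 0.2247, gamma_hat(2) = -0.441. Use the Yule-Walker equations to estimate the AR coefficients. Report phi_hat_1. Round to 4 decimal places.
\hat\phi_{1} = 0.1290

The Yule-Walker equations for an AR(p) process read, in matrix form,
  Gamma_p phi = r_p,   with   (Gamma_p)_{ij} = gamma(|i - j|),
                       (r_p)_i = gamma(i),   i,j = 1..p.
Substitute the sample gammas (Toeplitz matrix and right-hand side of size 2):
  Gamma_p = [[2.1264, 0.2247], [0.2247, 2.1264]]
  r_p     = [0.2247, -0.441]
Written out:
  2.1264 phi_1 + 0.2247 phi_2 = 0.2247
  0.2247 phi_1 + 2.1264 phi_2 = -0.441
Solve by Cramer's rule:
  det = gamma(0)^2 - gamma(1)^2 = (2.1264)^2 - (0.2247)^2 = 4.52157696 - 0.05049009 = 4.47108687
  phi_hat_1 = [gamma(1) gamma(0) - gamma(1) gamma(2)] / det = [(0.2247)(2.1264) - (0.2247)(-0.441)] / 4.47108687 = 0.57689478 / 4.47108687 = 0.129
  phi_hat_2 = [gamma(0) gamma(2) - gamma(1)^2] / det = [(2.1264)(-0.441) - (0.2247)^2] / 4.47108687 = -0.98823249 / 4.47108687 = -0.221
So phi_hat = [0.1290, -0.2210].
Therefore phi_hat_1 = 0.1290.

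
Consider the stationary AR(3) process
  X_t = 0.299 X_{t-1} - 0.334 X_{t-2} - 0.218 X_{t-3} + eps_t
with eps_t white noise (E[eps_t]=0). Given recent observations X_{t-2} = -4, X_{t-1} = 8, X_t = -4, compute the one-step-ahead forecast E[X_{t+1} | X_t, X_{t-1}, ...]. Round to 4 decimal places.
E[X_{t+1} \mid \mathcal F_t] = -2.9960

For an AR(p) model X_t = c + sum_i phi_i X_{t-i} + eps_t, the
one-step-ahead conditional mean is
  E[X_{t+1} | X_t, ...] = c + sum_i phi_i X_{t+1-i}.
Substitute known values:
  E[X_{t+1} | ...] = (0.299) * (-4) + (-0.334) * (8) + (-0.218) * (-4)
                   = -2.9960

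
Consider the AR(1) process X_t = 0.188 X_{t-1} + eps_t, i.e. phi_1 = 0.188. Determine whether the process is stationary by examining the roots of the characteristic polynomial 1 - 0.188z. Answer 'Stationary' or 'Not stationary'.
\text{Stationary}

The AR(p) characteristic polynomial is P(z) = 1 - 0.188z.
Stationarity requires all roots to lie outside the unit circle, i.e. |z| > 1 for every root.
This is linear in z: 1 + (-0.188) z = 0  =>  z = -1/(-0.188) = 5.319149,  |z| = 5.319149.
Moduli of all roots: 5.3191.
All moduli strictly greater than 1? Yes.
Verdict: Stationary.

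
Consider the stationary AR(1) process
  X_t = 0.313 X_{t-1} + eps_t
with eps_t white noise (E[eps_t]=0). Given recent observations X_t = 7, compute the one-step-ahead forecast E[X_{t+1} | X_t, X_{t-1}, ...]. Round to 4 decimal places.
E[X_{t+1} \mid \mathcal F_t] = 2.1910

For an AR(p) model X_t = c + sum_i phi_i X_{t-i} + eps_t, the
one-step-ahead conditional mean is
  E[X_{t+1} | X_t, ...] = c + sum_i phi_i X_{t+1-i}.
Substitute known values:
  E[X_{t+1} | ...] = (0.313) * (7)
                   = 2.1910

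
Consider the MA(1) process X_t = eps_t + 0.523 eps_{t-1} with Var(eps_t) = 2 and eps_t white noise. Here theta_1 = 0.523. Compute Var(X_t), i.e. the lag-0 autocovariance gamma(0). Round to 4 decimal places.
\gamma(0) = 2.5471

For an MA(q) process X_t = eps_t + sum_i theta_i eps_{t-i} with
Var(eps_t) = sigma^2, the variance is
  gamma(0) = sigma^2 * (1 + sum_i theta_i^2).
  sum_i theta_i^2 = (0.523)^2 = 0.273529.
  gamma(0) = 2 * (1 + 0.273529) = 2 * 1.273529 = 2.547058, which rounds to 2.5471.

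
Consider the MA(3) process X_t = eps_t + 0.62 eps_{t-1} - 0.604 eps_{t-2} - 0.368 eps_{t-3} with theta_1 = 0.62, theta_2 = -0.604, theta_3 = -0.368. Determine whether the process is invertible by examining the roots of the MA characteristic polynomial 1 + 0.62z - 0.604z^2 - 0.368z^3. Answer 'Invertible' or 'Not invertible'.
\text{Invertible}

The MA(q) characteristic polynomial is P(z) = 1 + 0.62z - 0.604z^2 - 0.368z^3.
Invertibility requires all roots to lie outside the unit circle, i.e. |z| > 1 for every root.
Degree 3: look for a simple real root z0 first, then factor out (1 - z/z0) and solve the remaining quadratic.
Testing z0 = -1.25: P(-1.25) = 1 + (0.62)(-1.25) + (-0.604)(-1.25)^2 + (-0.368)(-1.25)^3
  = 1 + (-0.775) + (-0.94375) + (0.71875) = 0.  So z_0 = -1.25 is a root, |z_0| = 1.25.
Divide out the factor (1 + 0.8 z) = (1 - z/z0) (since 1/z0 = -0.8):
  P(z) = (1 + 0.8 z)(1 + (-0.18) z + (-0.46) z^2)
  [check: z-coef -0.18 - (-0.8) = 0.62; z^2-coef -0.46 - (-0.8)(-0.18) = -0.604; z^3-coef -(-0.8)(-0.46) = -0.368.]
Remaining roots from the quadratic factor 1 + (-0.18) z + (-0.46) z^2:
  Set 1 + (-0.18) z + (-0.46) z^2 = 0, i.e. a z^2 + b z + c = 0 with a = -0.46, b = -0.18, c = 1.
  Discriminant D = b^2 - 4ac = (-0.18)^2 - 4*(-0.46)*1 = 0.0324 - (-1.84) = 1.8724.
  D >= 0, so the roots are real: z = (-b +/- sqrt(D)) / (2a) = (0.18 +/- 1.368357) / (-0.92).
    z_1 = (0.18 + 1.368357) / (-0.92) = -1.683,   |z_1| = 1.683.
    z_2 = (0.18 - 1.368357) / (-0.92) = 1.2917,   |z_2| = 1.2917.
Moduli of all roots: 1.2500, 1.6830, 1.2917.
All moduli strictly greater than 1? Yes.
Verdict: Invertible.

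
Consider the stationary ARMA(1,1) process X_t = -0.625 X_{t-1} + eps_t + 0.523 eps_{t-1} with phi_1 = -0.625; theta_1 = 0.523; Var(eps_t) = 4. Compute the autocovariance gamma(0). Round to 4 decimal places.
\gamma(0) = 4.0683

Multiply the model equation by X_{t-k} and take expectations. With theta_0 = psi_0 = 1 and psi_j the MA(infinity) weights, this gives
  gamma(k) - sum_i phi_i gamma(k-i) = c_k,
  c_k = sigma^2 * sum_{j=k..q} theta_j psi_{j-k}   (c_k = 0 for k > q),
using gamma(-m) = gamma(m).
psi-weights needed (psi_j = theta_j + sum_i phi_i psi_{j-i}):
  psi_1 = theta_1 + phi_1 = 0.523 + (-0.625) = -0.102
Right-hand sides:
  c_0 = sigma^2 (1 + theta_1 psi_1) = 4 * (1 + (0.523)(-0.102)) = 4 * 0.946654 = 3.786616
  c_1 = sigma^2 theta_1 = 4 * (0.523) = 2.092
  c_2 = 0
Equations for k = 0 and k = 1 (AR order 1):
  gamma(0) = phi_1 gamma(1) + c_0
  gamma(1) = phi_1 gamma(0) + c_1
Substituting the second into the first: gamma(0) (1 - phi_1^2) = c_0 + phi_1 c_1, so
  gamma(0) = (c_0 + phi_1 c_1) / (1 - phi_1^2) = (3.786616 + (-0.625)(2.092)) / (1 - (-0.625)^2) = 2.479116 / 0.609375 = 4.068293.
Therefore gamma(0) = 4.0683 (to 4 decimal places).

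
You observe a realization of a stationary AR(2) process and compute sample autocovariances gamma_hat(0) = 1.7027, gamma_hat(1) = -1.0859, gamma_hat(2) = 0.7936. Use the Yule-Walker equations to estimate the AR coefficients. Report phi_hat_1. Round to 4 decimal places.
\hat\phi_{1} = -0.5739

The Yule-Walker equations for an AR(p) process read, in matrix form,
  Gamma_p phi = r_p,   with   (Gamma_p)_{ij} = gamma(|i - j|),
                       (r_p)_i = gamma(i),   i,j = 1..p.
Substitute the sample gammas (Toeplitz matrix and right-hand side of size 2):
  Gamma_p = [[1.7027, -1.0859], [-1.0859, 1.7027]]
  r_p     = [-1.0859, 0.7936]
Written out:
  1.7027 phi_1 - 1.0859 phi_2 = -1.0859
  -1.0859 phi_1 + 1.7027 phi_2 = 0.7936
Solve by Cramer's rule:
  det = gamma(0)^2 - gamma(1)^2 = (1.7027)^2 - (-1.0859)^2 = 2.89918729 - 1.17917881 = 1.72000848
  phi_hat_1 = [gamma(1) gamma(0) - gamma(1) gamma(2)] / det = [(-1.0859)(1.7027) - (-1.0859)(0.7936)] / 1.72000848 = -0.98719169 / 1.72000848 = -0.5739
  phi_hat_2 = [gamma(0) gamma(2) - gamma(1)^2] / det = [(1.7027)(0.7936) - (-1.0859)^2] / 1.72000848 = 0.17208391 / 1.72000848 = 0.1
So phi_hat = [-0.5739, 0.1000].
Therefore phi_hat_1 = -0.5739.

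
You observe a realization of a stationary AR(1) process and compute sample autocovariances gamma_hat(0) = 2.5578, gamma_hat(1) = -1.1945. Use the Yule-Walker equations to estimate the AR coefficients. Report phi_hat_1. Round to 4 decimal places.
\hat\phi_{1} = -0.4670

The Yule-Walker equations for an AR(p) process read, in matrix form,
  Gamma_p phi = r_p,   with   (Gamma_p)_{ij} = gamma(|i - j|),
                       (r_p)_i = gamma(i),   i,j = 1..p.
Substitute the sample gammas (Toeplitz matrix and right-hand side of size 1):
  Gamma_p = [[2.5578]]
  r_p     = [-1.1945]
With p = 1 this is the single equation gamma(0) phi_1 = gamma(1):
  phi_hat_1 = gamma(1) / gamma(0) = -1.1945 / 2.5578 = -0.4670.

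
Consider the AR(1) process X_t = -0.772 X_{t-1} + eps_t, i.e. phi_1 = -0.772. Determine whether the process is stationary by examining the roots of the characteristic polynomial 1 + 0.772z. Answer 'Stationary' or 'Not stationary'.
\text{Stationary}

The AR(p) characteristic polynomial is P(z) = 1 + 0.772z.
Stationarity requires all roots to lie outside the unit circle, i.e. |z| > 1 for every root.
This is linear in z: 1 + (0.772) z = 0  =>  z = -1/(0.772) = -1.295337,  |z| = 1.295337.
Moduli of all roots: 1.2953.
All moduli strictly greater than 1? Yes.
Verdict: Stationary.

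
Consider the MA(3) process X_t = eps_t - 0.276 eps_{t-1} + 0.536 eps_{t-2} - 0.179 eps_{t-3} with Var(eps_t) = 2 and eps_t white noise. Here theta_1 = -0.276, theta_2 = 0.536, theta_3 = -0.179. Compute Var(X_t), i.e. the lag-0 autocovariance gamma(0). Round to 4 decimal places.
\gamma(0) = 2.7910

For an MA(q) process X_t = eps_t + sum_i theta_i eps_{t-i} with
Var(eps_t) = sigma^2, the variance is
  gamma(0) = sigma^2 * (1 + sum_i theta_i^2).
  sum_i theta_i^2 = (-0.276)^2 + (0.536)^2 + (-0.179)^2 = 0.076176 + 0.287296 + 0.032041 = 0.395513.
  gamma(0) = 2 * (1 + 0.395513) = 2 * 1.395513 = 2.791026, which rounds to 2.7910.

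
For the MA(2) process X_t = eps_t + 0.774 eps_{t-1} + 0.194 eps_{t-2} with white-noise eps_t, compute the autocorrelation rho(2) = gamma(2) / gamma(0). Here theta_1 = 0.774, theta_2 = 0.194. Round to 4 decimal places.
\rho(2) = 0.1185

For an MA(q) process with theta_0 = 1, the autocovariance is
  gamma(k) = sigma^2 * sum_{i=0..q-k} theta_i * theta_{i+k},
and rho(k) = gamma(k) / gamma(0). Sigma^2 cancels.
  numerator   = (1)*(0.194) = 0.194.
  denominator = (1)^2 + (0.774)^2 + (0.194)^2 = 1.636712.
  rho(2) = 0.194 / 1.636712 = 0.1185.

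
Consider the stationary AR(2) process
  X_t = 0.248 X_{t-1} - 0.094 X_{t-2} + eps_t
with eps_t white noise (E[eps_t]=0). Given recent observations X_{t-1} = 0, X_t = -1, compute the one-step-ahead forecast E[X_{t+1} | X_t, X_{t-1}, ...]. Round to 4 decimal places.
E[X_{t+1} \mid \mathcal F_t] = -0.2480

For an AR(p) model X_t = c + sum_i phi_i X_{t-i} + eps_t, the
one-step-ahead conditional mean is
  E[X_{t+1} | X_t, ...] = c + sum_i phi_i X_{t+1-i}.
Substitute known values:
  E[X_{t+1} | ...] = (0.248) * (-1) + (-0.094) * (0)
                   = -0.2480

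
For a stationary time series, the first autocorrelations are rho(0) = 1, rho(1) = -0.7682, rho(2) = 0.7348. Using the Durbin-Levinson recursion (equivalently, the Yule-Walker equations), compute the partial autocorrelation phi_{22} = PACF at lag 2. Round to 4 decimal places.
\phi_{22} = 0.3530

The PACF at lag k is phi_{kk}, the last component of the solution
to the Yule-Walker system G_k phi = r_k where
  (G_k)_{ij} = rho(|i - j|), (r_k)_i = rho(i), i,j = 1..k.
Equivalently, Durbin-Levinson gives phi_{kk} iteratively:
  phi_{11} = rho(1)
  phi_{kk} = [rho(k) - sum_{j=1..k-1} phi_{k-1,j} rho(k-j)]
            / [1 - sum_{j=1..k-1} phi_{k-1,j} rho(j)],
  phi_{k,j} = phi_{k-1,j} - phi_{kk} phi_{k-1,k-j},  j = 1..k-1.
Step k = 1:
  phi_11 = rho(1) = -0.7682.
Step k = 2:
  phi_22 = [rho(2) - phi_11 rho(1)] / [1 - phi_11 rho(1)] = [0.7348 - (-0.7682)(-0.7682)] / [1 - (-0.7682)(-0.7682)]
         = 0.14466876 / 0.40986876 = 0.353.
Therefore phi_{22} = 0.3530.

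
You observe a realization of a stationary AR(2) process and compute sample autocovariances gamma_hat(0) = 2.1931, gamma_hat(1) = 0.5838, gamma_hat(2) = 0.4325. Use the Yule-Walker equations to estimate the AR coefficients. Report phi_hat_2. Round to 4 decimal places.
\hat\phi_{2} = 0.1360

The Yule-Walker equations for an AR(p) process read, in matrix form,
  Gamma_p phi = r_p,   with   (Gamma_p)_{ij} = gamma(|i - j|),
                       (r_p)_i = gamma(i),   i,j = 1..p.
Substitute the sample gammas (Toeplitz matrix and right-hand side of size 2):
  Gamma_p = [[2.1931, 0.5838], [0.5838, 2.1931]]
  r_p     = [0.5838, 0.4325]
Written out:
  2.1931 phi_1 + 0.5838 phi_2 = 0.5838
  0.5838 phi_1 + 2.1931 phi_2 = 0.4325
Solve by Cramer's rule:
  det = gamma(0)^2 - gamma(1)^2 = (2.1931)^2 - (0.5838)^2 = 4.80968761 - 0.34082244 = 4.46886517
  phi_hat_1 = [gamma(1) gamma(0) - gamma(1) gamma(2)] / det = [(0.5838)(2.1931) - (0.5838)(0.4325)] / 4.46886517 = 1.02783828 / 4.46886517 = 0.23
  phi_hat_2 = [gamma(0) gamma(2) - gamma(1)^2] / det = [(2.1931)(0.4325) - (0.5838)^2] / 4.46886517 = 0.60769331 / 4.46886517 = 0.136
So phi_hat = [0.2300, 0.1360].
Therefore phi_hat_2 = 0.1360.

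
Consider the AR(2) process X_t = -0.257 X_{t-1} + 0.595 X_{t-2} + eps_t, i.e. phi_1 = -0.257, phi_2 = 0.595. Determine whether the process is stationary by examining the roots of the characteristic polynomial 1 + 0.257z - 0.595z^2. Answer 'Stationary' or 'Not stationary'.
\text{Stationary}

The AR(p) characteristic polynomial is P(z) = 1 + 0.257z - 0.595z^2.
Stationarity requires all roots to lie outside the unit circle, i.e. |z| > 1 for every root.
Set 1 + (0.257) z + (-0.595) z^2 = 0, i.e. a z^2 + b z + c = 0 with a = -0.595, b = 0.257, c = 1.
Discriminant D = b^2 - 4ac = (0.257)^2 - 4*(-0.595)*1 = 0.066049 - (-2.38) = 2.446049.
D >= 0, so the roots are real: z = (-b +/- sqrt(D)) / (2a) = (-0.257 +/- 1.563985) / (-1.19).
  z_1 = (-0.257 + 1.563985) / (-1.19) = -1.0983,   |z_1| = 1.0983.
  z_2 = (-0.257 - 1.563985) / (-1.19) = 1.5302,   |z_2| = 1.5302.
Moduli of all roots: 1.0983, 1.5302.
All moduli strictly greater than 1? Yes.
Verdict: Stationary.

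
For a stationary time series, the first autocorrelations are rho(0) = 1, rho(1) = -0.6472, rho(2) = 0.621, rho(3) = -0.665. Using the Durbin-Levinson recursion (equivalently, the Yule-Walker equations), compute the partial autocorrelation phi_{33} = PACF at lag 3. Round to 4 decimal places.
\phi_{33} = -0.3480

The PACF at lag k is phi_{kk}, the last component of the solution
to the Yule-Walker system G_k phi = r_k where
  (G_k)_{ij} = rho(|i - j|), (r_k)_i = rho(i), i,j = 1..k.
Equivalently, Durbin-Levinson gives phi_{kk} iteratively:
  phi_{11} = rho(1)
  phi_{kk} = [rho(k) - sum_{j=1..k-1} phi_{k-1,j} rho(k-j)]
            / [1 - sum_{j=1..k-1} phi_{k-1,j} rho(j)],
  phi_{k,j} = phi_{k-1,j} - phi_{kk} phi_{k-1,k-j},  j = 1..k-1.
Step k = 1:
  phi_11 = rho(1) = -0.6472.
Step k = 2:
  phi_22 = [rho(2) - phi_11 rho(1)] / [1 - phi_11 rho(1)] = [0.621 - (-0.6472)(-0.6472)] / [1 - (-0.6472)(-0.6472)]
         = 0.20213216 / 0.58113216 = 0.347825.
  Update: phi_21 = phi_11 - phi_22 phi_11 = -0.6472 - (0.347825)(-0.6472) = -0.422088.
Step k = 3:
  phi_33 = [rho(3) - phi_21 rho(2) - phi_22 rho(1)] / [1 - phi_21 rho(1) - phi_22 rho(2)]
    numerator   = -0.665 - (-0.422088)(0.621) - (0.347825)(-0.6472) = -0.17777128
    denominator = 1 - (-0.422088)(-0.6472) - (0.347825)(0.621) = 0.51082559
  phi_33 = -0.17777128 / 0.51082559 = -0.348.
Therefore phi_{33} = -0.3480.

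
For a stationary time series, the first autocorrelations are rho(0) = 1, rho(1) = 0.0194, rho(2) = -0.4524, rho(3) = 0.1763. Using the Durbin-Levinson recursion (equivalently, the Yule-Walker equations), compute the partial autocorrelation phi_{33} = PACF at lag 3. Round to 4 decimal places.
\phi_{33} = 0.2490

The PACF at lag k is phi_{kk}, the last component of the solution
to the Yule-Walker system G_k phi = r_k where
  (G_k)_{ij} = rho(|i - j|), (r_k)_i = rho(i), i,j = 1..k.
Equivalently, Durbin-Levinson gives phi_{kk} iteratively:
  phi_{11} = rho(1)
  phi_{kk} = [rho(k) - sum_{j=1..k-1} phi_{k-1,j} rho(k-j)]
            / [1 - sum_{j=1..k-1} phi_{k-1,j} rho(j)],
  phi_{k,j} = phi_{k-1,j} - phi_{kk} phi_{k-1,k-j},  j = 1..k-1.
Step k = 1:
  phi_11 = rho(1) = 0.0194.
Step k = 2:
  phi_22 = [rho(2) - phi_11 rho(1)] / [1 - phi_11 rho(1)] = [-0.4524 - (0.0194)(0.0194)] / [1 - (0.0194)(0.0194)]
         = -0.45277636 / 0.99962364 = -0.452947.
  Update: phi_21 = phi_11 - phi_22 phi_11 = 0.0194 - (-0.452947)(0.0194) = 0.028187.
Step k = 3:
  phi_33 = [rho(3) - phi_21 rho(2) - phi_22 rho(1)] / [1 - phi_21 rho(1) - phi_22 rho(2)]
    numerator   = 0.1763 - (0.028187)(-0.4524) - (-0.452947)(0.0194) = 0.19783904
    denominator = 1 - (0.028187)(0.0194) - (-0.452947)(-0.4524) = 0.79454002
  phi_33 = 0.19783904 / 0.79454002 = 0.249.
Therefore phi_{33} = 0.2490.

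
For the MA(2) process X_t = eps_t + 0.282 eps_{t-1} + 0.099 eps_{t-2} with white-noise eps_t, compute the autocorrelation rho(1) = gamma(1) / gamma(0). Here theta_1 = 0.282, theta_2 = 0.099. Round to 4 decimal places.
\rho(1) = 0.2845

For an MA(q) process with theta_0 = 1, the autocovariance is
  gamma(k) = sigma^2 * sum_{i=0..q-k} theta_i * theta_{i+k},
and rho(k) = gamma(k) / gamma(0). Sigma^2 cancels.
  numerator   = (1)*(0.282) + (0.282)*(0.099) = 0.309918.
  denominator = (1)^2 + (0.282)^2 + (0.099)^2 = 1.089325.
  rho(1) = 0.309918 / 1.089325 = 0.2845.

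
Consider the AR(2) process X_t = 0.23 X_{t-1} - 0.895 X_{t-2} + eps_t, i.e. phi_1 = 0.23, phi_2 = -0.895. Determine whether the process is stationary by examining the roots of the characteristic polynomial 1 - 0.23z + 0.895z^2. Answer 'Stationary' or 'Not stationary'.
\text{Stationary}

The AR(p) characteristic polynomial is P(z) = 1 - 0.23z + 0.895z^2.
Stationarity requires all roots to lie outside the unit circle, i.e. |z| > 1 for every root.
Set 1 + (-0.23) z + (0.895) z^2 = 0, i.e. a z^2 + b z + c = 0 with a = 0.895, b = -0.23, c = 1.
Discriminant D = b^2 - 4ac = (-0.23)^2 - 4*(0.895)*1 = 0.0529 - (3.58) = -3.5271.
D < 0, so the roots are the complex-conjugate pair z = (-b +/- i sqrt(-D)) / (2a) = 0.1285 +/- 1.0492i.
For a conjugate pair |z|^2 = z * conj(z) = (product of roots) = c/a = 1/(0.895) = 1.117318, so |z| = sqrt(1.117318) = 1.057 for both roots.
Moduli of all roots: 1.0570, 1.0570.
All moduli strictly greater than 1? Yes.
Verdict: Stationary.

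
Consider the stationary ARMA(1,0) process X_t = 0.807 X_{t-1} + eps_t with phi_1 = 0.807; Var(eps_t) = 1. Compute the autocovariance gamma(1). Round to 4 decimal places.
\gamma(1) = 2.3140

Multiply the model equation by X_{t-k} and take expectations. With theta_0 = psi_0 = 1 and psi_j the MA(infinity) weights, this gives
  gamma(k) - sum_i phi_i gamma(k-i) = c_k,
  c_k = sigma^2 * sum_{j=k..q} theta_j psi_{j-k}   (c_k = 0 for k > q),
using gamma(-m) = gamma(m).
Pure AR (q = 0): c_0 = sigma^2 = 1, c_k = 0 for k >= 1.
Equations for k = 0 and k = 1 (AR order 1):
  gamma(0) = phi_1 gamma(1) + c_0
  gamma(1) = phi_1 gamma(0) + c_1
Substituting the second into the first: gamma(0) (1 - phi_1^2) = c_0 + phi_1 c_1, so
  gamma(0) = c_0 / (1 - phi_1^2) = 1 / (1 - (0.807)^2) = 1 / 0.348751 = 2.867375.
  gamma(1) = phi_1 gamma(0) = (0.807)(2.867375) = 2.313972.
Therefore gamma(1) = 2.3140 (to 4 decimal places).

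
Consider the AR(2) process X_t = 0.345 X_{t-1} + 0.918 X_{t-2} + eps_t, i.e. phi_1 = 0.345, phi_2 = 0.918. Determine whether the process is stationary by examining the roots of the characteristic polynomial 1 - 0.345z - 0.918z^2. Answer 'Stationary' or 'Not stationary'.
\text{Not stationary}

The AR(p) characteristic polynomial is P(z) = 1 - 0.345z - 0.918z^2.
Stationarity requires all roots to lie outside the unit circle, i.e. |z| > 1 for every root.
Set 1 + (-0.345) z + (-0.918) z^2 = 0, i.e. a z^2 + b z + c = 0 with a = -0.918, b = -0.345, c = 1.
Discriminant D = b^2 - 4ac = (-0.345)^2 - 4*(-0.918)*1 = 0.119025 - (-3.672) = 3.791025.
D >= 0, so the roots are real: z = (-b +/- sqrt(D)) / (2a) = (0.345 +/- 1.947055) / (-1.836).
  z_1 = (0.345 + 1.947055) / (-1.836) = -1.2484,   |z_1| = 1.2484.
  z_2 = (0.345 - 1.947055) / (-1.836) = 0.8726,   |z_2| = 0.8726.
Moduli of all roots: 1.2484, 0.8726.
All moduli strictly greater than 1? No.
Verdict: Not stationary.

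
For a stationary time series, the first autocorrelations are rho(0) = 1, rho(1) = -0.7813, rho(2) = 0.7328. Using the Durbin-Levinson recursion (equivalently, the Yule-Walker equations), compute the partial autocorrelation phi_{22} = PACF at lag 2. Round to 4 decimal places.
\phi_{22} = 0.3141

The PACF at lag k is phi_{kk}, the last component of the solution
to the Yule-Walker system G_k phi = r_k where
  (G_k)_{ij} = rho(|i - j|), (r_k)_i = rho(i), i,j = 1..k.
Equivalently, Durbin-Levinson gives phi_{kk} iteratively:
  phi_{11} = rho(1)
  phi_{kk} = [rho(k) - sum_{j=1..k-1} phi_{k-1,j} rho(k-j)]
            / [1 - sum_{j=1..k-1} phi_{k-1,j} rho(j)],
  phi_{k,j} = phi_{k-1,j} - phi_{kk} phi_{k-1,k-j},  j = 1..k-1.
Step k = 1:
  phi_11 = rho(1) = -0.7813.
Step k = 2:
  phi_22 = [rho(2) - phi_11 rho(1)] / [1 - phi_11 rho(1)] = [0.7328 - (-0.7813)(-0.7813)] / [1 - (-0.7813)(-0.7813)]
         = 0.12237031 / 0.38957031 = 0.3141.
Therefore phi_{22} = 0.3141.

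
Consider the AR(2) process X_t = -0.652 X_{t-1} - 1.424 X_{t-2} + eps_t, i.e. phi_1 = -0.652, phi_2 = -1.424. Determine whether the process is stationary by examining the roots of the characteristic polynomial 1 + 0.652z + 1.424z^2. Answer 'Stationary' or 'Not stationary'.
\text{Not stationary}

The AR(p) characteristic polynomial is P(z) = 1 + 0.652z + 1.424z^2.
Stationarity requires all roots to lie outside the unit circle, i.e. |z| > 1 for every root.
Set 1 + (0.652) z + (1.424) z^2 = 0, i.e. a z^2 + b z + c = 0 with a = 1.424, b = 0.652, c = 1.
Discriminant D = b^2 - 4ac = (0.652)^2 - 4*(1.424)*1 = 0.425104 - (5.696) = -5.270896.
D < 0, so the roots are the complex-conjugate pair z = (-b +/- i sqrt(-D)) / (2a) = -0.2289 +/- 0.8061i.
For a conjugate pair |z|^2 = z * conj(z) = (product of roots) = c/a = 1/(1.424) = 0.702247, so |z| = sqrt(0.702247) = 0.838 for both roots.
Moduli of all roots: 0.8380, 0.8380.
All moduli strictly greater than 1? No.
Verdict: Not stationary.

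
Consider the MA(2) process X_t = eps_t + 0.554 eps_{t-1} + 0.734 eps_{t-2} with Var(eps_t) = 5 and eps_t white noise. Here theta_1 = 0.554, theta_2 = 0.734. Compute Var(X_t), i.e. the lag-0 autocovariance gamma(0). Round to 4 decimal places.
\gamma(0) = 9.2284

For an MA(q) process X_t = eps_t + sum_i theta_i eps_{t-i} with
Var(eps_t) = sigma^2, the variance is
  gamma(0) = sigma^2 * (1 + sum_i theta_i^2).
  sum_i theta_i^2 = (0.554)^2 + (0.734)^2 = 0.306916 + 0.538756 = 0.845672.
  gamma(0) = 5 * (1 + 0.845672) = 5 * 1.845672 = 9.22836, which rounds to 9.2284.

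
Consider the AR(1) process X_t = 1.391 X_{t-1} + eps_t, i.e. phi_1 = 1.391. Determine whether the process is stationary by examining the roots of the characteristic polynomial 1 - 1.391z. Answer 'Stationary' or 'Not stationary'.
\text{Not stationary}

The AR(p) characteristic polynomial is P(z) = 1 - 1.391z.
Stationarity requires all roots to lie outside the unit circle, i.e. |z| > 1 for every root.
This is linear in z: 1 + (-1.391) z = 0  =>  z = -1/(-1.391) = 0.718907,  |z| = 0.718907.
Moduli of all roots: 0.7189.
All moduli strictly greater than 1? No.
Verdict: Not stationary.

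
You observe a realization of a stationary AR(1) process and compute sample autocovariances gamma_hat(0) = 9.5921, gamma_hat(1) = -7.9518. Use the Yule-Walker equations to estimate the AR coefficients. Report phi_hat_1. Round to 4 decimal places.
\hat\phi_{1} = -0.8290

The Yule-Walker equations for an AR(p) process read, in matrix form,
  Gamma_p phi = r_p,   with   (Gamma_p)_{ij} = gamma(|i - j|),
                       (r_p)_i = gamma(i),   i,j = 1..p.
Substitute the sample gammas (Toeplitz matrix and right-hand side of size 1):
  Gamma_p = [[9.5921]]
  r_p     = [-7.9518]
With p = 1 this is the single equation gamma(0) phi_1 = gamma(1):
  phi_hat_1 = gamma(1) / gamma(0) = -7.9518 / 9.5921 = -0.8290.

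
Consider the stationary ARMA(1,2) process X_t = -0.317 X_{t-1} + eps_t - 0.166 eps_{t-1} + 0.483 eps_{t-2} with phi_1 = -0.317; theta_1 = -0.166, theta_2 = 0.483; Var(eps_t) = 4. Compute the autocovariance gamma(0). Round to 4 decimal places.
\gamma(0) = 6.7325

Multiply the model equation by X_{t-k} and take expectations. With theta_0 = psi_0 = 1 and psi_j the MA(infinity) weights, this gives
  gamma(k) - sum_i phi_i gamma(k-i) = c_k,
  c_k = sigma^2 * sum_{j=k..q} theta_j psi_{j-k}   (c_k = 0 for k > q),
using gamma(-m) = gamma(m).
psi-weights needed (psi_j = theta_j + sum_i phi_i psi_{j-i}):
  psi_1 = theta_1 + phi_1 = -0.166 + (-0.317) = -0.483
  psi_2 = theta_2 + phi_1 psi_1 = 0.483 + (-0.317)(-0.483) = 0.636111
Right-hand sides:
  c_0 = sigma^2 (1 + theta_1 psi_1 + theta_2 psi_2) = 4 * (1 + (-0.166)(-0.483) + (0.483)(0.636111)) = 4 * 1.38742 = 5.549678
  c_1 = sigma^2 (theta_1 + theta_2 psi_1) = 4 * (-0.166 + (0.483)(-0.483)) = -1.597156
  c_2 = sigma^2 theta_2 = 4 * (0.483) = 1.932
Equations for k = 0 and k = 1 (AR order 1):
  gamma(0) = phi_1 gamma(1) + c_0
  gamma(1) = phi_1 gamma(0) + c_1
Substituting the second into the first: gamma(0) (1 - phi_1^2) = c_0 + phi_1 c_1, so
  gamma(0) = (c_0 + phi_1 c_1) / (1 - phi_1^2) = (5.549678 + (-0.317)(-1.597156)) / (1 - (-0.317)^2) = 6.055977 / 0.899511 = 6.732521.
Therefore gamma(0) = 6.7325 (to 4 decimal places).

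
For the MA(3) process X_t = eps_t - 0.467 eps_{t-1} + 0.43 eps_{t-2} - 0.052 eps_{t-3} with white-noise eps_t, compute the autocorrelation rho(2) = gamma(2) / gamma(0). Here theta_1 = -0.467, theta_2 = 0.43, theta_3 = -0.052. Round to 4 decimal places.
\rho(2) = 0.3232

For an MA(q) process with theta_0 = 1, the autocovariance is
  gamma(k) = sigma^2 * sum_{i=0..q-k} theta_i * theta_{i+k},
and rho(k) = gamma(k) / gamma(0). Sigma^2 cancels.
  numerator   = (1)*(0.43) + (-0.467)*(-0.052) = 0.454284.
  denominator = (1)^2 + (-0.467)^2 + (0.43)^2 + (-0.052)^2 = 1.405693.
  rho(2) = 0.454284 / 1.405693 = 0.3232.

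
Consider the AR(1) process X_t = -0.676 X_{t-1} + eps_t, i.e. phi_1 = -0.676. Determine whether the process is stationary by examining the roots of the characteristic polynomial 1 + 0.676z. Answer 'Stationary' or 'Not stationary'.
\text{Stationary}

The AR(p) characteristic polynomial is P(z) = 1 + 0.676z.
Stationarity requires all roots to lie outside the unit circle, i.e. |z| > 1 for every root.
This is linear in z: 1 + (0.676) z = 0  =>  z = -1/(0.676) = -1.47929,  |z| = 1.47929.
Moduli of all roots: 1.4793.
All moduli strictly greater than 1? Yes.
Verdict: Stationary.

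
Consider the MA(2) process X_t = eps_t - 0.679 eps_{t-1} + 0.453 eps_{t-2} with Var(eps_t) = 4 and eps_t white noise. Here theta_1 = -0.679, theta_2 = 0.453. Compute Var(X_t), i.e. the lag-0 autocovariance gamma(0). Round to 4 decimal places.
\gamma(0) = 6.6650

For an MA(q) process X_t = eps_t + sum_i theta_i eps_{t-i} with
Var(eps_t) = sigma^2, the variance is
  gamma(0) = sigma^2 * (1 + sum_i theta_i^2).
  sum_i theta_i^2 = (-0.679)^2 + (0.453)^2 = 0.461041 + 0.205209 = 0.66625.
  gamma(0) = 4 * (1 + 0.66625) = 4 * 1.66625 = 6.665, which rounds to 6.6650.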